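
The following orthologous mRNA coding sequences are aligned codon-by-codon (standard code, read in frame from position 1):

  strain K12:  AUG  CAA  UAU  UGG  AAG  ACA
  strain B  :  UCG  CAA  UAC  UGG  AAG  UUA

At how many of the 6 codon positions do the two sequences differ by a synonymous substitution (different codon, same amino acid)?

1

Codon 1: AUG Met / UCG Ser — nonsynonymous.
Codon 2: CAA Gln / CAA Gln — identical.
Codon 3: UAU Tyr / UAC Tyr — synonymous.
Codon 4: UGG Trp / UGG Trp — identical.
Codon 5: AAG Lys / AAG Lys — identical.
Codon 6: ACA Thr / UUA Leu — nonsynonymous.
Synonymous differences: 1.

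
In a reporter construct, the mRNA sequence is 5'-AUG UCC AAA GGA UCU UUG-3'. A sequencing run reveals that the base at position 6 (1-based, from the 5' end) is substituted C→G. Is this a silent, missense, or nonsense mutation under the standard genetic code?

Position 6 falls in codon 2: UCC → Ser.
After the substitution the codon is UCG → Ser.
Both encode Ser, so the change is synonymous.

silent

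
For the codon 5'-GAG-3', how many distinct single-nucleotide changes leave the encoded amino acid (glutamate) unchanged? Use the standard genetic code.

1

Position 1: none → 0 synonymous.
Position 2: none → 0 synonymous.
Position 3: GAA → 1 synonymous.
Total: 0 + 0 + 1 = 1.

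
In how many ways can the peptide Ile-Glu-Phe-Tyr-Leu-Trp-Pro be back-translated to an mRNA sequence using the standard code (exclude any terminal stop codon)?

Ile: 3 codons.
Glu: 2 codons.
Phe: 2 codons.
Tyr: 2 codons.
Leu: 6 codons.
Trp: 1 codon.
Pro: 4 codons.
3 × 2 × 2 × 2 × 6 × 1 × 4 = 576.

576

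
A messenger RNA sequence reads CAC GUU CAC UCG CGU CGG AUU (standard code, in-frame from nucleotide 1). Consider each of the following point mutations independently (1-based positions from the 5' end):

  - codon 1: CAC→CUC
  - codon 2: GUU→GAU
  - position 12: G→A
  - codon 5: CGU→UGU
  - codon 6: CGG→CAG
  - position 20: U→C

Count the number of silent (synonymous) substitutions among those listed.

1

Codon 1: CAC (His) → CUC (Leu) — missense.
Codon 2: GUU (Val) → GAU (Asp) — missense.
Codon 4: UCG (Ser) → UCA (Ser) — synonymous.
Codon 5: CGU (Arg) → UGU (Cys) — missense.
Codon 6: CGG (Arg) → CAG (Gln) — missense.
Codon 7: AUU (Ile) → ACU (Thr) — missense.
Synonymous: 1 of 6.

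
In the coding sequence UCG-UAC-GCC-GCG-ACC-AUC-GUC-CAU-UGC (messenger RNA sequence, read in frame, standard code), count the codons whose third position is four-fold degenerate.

5

Codon 1 UCG (Ser): third position 4-fold.
Codon 2 UAC (Tyr): third position 2-fold.
Codon 3 GCC (Ala): third position 4-fold.
Codon 4 GCG (Ala): third position 4-fold.
Codon 5 ACC (Thr): third position 4-fold.
Codon 6 AUC (Ile): third position 3-fold.
Codon 7 GUC (Val): third position 4-fold.
Codon 8 CAU (His): third position 2-fold.
Codon 9 UGC (Cys): third position 2-fold.
Four-fold degenerate third positions: 5.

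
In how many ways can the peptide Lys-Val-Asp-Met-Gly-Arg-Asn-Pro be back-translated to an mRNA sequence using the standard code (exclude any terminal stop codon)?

Lys: 2 codons.
Val: 4 codons.
Asp: 2 codons.
Met: 1 codon.
Gly: 4 codons.
Arg: 6 codons.
Asn: 2 codons.
Pro: 4 codons.
2 × 4 × 2 × 1 × 4 × 6 × 2 × 4 = 3072.

3072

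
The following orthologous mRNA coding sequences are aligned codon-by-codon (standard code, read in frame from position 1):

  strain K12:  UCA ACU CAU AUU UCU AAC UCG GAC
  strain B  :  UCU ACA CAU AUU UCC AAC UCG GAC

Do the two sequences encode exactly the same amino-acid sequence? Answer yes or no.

yes

Codon 1: UCA Ser / UCU Ser — synonymous.
Codon 2: ACU Thr / ACA Thr — synonymous.
Codon 3: CAU His / CAU His — identical.
Codon 4: AUU Ile / AUU Ile — identical.
Codon 5: UCU Ser / UCC Ser — synonymous.
Codon 6: AAC Asn / AAC Asn — identical.
Codon 7: UCG Ser / UCG Ser — identical.
Codon 8: GAC Asp / GAC Asp — identical.
Nonsynonymous differences: 0 → same protein.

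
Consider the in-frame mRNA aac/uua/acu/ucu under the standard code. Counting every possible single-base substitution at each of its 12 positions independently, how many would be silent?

9

Codon 1 (AAC, Asn): 1 synonymous substitution.
Codon 2 (UUA, Leu): 2 synonymous substitutions.
Codon 3 (ACU, Thr): 3 synonymous substitutions.
Codon 4 (UCU, Ser): 3 synonymous substitutions.
Total: 1 + 2 + 3 + 3 = 9.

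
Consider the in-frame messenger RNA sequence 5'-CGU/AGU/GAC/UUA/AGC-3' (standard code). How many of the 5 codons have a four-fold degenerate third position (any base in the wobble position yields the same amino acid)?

Codon 1 CGU (Arg): third position 4-fold.
Codon 2 AGU (Ser): third position 2-fold.
Codon 3 GAC (Asp): third position 2-fold.
Codon 4 UUA (Leu): third position 2-fold.
Codon 5 AGC (Ser): third position 2-fold.
Four-fold degenerate third positions: 1.

1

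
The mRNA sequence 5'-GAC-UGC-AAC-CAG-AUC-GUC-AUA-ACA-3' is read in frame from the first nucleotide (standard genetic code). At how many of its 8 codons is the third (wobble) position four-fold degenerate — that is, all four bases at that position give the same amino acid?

2

Codon 1 GAC (Asp): third position 2-fold.
Codon 2 UGC (Cys): third position 2-fold.
Codon 3 AAC (Asn): third position 2-fold.
Codon 4 CAG (Gln): third position 2-fold.
Codon 5 AUC (Ile): third position 3-fold.
Codon 6 GUC (Val): third position 4-fold.
Codon 7 AUA (Ile): third position 3-fold.
Codon 8 ACA (Thr): third position 4-fold.
Four-fold degenerate third positions: 2.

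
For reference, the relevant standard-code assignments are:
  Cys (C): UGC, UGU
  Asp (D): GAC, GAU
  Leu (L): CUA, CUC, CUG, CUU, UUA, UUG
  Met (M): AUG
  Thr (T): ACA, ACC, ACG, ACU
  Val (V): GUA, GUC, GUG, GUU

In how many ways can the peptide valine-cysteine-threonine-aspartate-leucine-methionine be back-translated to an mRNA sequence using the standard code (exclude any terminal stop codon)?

Val: 4 codons.
Cys: 2 codons.
Thr: 4 codons.
Asp: 2 codons.
Leu: 6 codons.
Met: 1 codon.
4 × 2 × 4 × 2 × 6 × 1 = 384.

384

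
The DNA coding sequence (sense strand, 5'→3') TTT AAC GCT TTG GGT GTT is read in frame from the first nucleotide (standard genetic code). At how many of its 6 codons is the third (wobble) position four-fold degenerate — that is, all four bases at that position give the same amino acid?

3

Codon 1 TTT (Phe): third position 2-fold.
Codon 2 AAC (Asn): third position 2-fold.
Codon 3 GCT (Ala): third position 4-fold.
Codon 4 TTG (Leu): third position 2-fold.
Codon 5 GGT (Gly): third position 4-fold.
Codon 6 GTT (Val): third position 4-fold.
Four-fold degenerate third positions: 3.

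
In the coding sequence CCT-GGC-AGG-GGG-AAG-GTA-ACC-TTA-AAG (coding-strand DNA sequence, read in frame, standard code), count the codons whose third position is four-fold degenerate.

5

Codon 1 CCT (Pro): third position 4-fold.
Codon 2 GGC (Gly): third position 4-fold.
Codon 3 AGG (Arg): third position 2-fold.
Codon 4 GGG (Gly): third position 4-fold.
Codon 5 AAG (Lys): third position 2-fold.
Codon 6 GTA (Val): third position 4-fold.
Codon 7 ACC (Thr): third position 4-fold.
Codon 8 TTA (Leu): third position 2-fold.
Codon 9 AAG (Lys): third position 2-fold.
Four-fold degenerate third positions: 5.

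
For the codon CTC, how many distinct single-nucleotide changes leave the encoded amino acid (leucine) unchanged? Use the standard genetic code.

3

Position 1: none → 0 synonymous.
Position 2: none → 0 synonymous.
Position 3: CTT, CTA, CTG → 3 synonymous.
Total: 0 + 0 + 3 = 3.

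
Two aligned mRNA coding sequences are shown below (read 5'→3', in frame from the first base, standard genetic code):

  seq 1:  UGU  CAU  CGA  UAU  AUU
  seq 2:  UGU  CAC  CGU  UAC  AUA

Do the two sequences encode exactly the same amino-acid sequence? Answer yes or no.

Codon 1: UGU Cys / UGU Cys — identical.
Codon 2: CAU His / CAC His — synonymous.
Codon 3: CGA Arg / CGU Arg — synonymous.
Codon 4: UAU Tyr / UAC Tyr — synonymous.
Codon 5: AUU Ile / AUA Ile — synonymous.
Nonsynonymous differences: 0 → same protein.

yes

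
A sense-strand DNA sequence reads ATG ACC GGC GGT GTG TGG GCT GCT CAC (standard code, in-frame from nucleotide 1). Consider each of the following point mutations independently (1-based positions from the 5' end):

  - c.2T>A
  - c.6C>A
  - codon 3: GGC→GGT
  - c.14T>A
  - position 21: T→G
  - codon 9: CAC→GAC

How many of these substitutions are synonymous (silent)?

3

Codon 1: ATG (Met) → AAG (Lys) — missense.
Codon 2: ACC (Thr) → ACA (Thr) — synonymous.
Codon 3: GGC (Gly) → GGT (Gly) — synonymous.
Codon 5: GTG (Val) → GAG (Glu) — missense.
Codon 7: GCT (Ala) → GCG (Ala) — synonymous.
Codon 9: CAC (His) → GAC (Asp) — missense.
Synonymous: 3 of 6.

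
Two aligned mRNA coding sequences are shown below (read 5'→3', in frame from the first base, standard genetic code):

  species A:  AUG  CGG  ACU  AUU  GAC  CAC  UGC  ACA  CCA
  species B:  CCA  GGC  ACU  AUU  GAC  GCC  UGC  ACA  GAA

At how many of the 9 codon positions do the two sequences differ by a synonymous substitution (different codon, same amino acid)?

Codon 1: AUG Met / CCA Pro — nonsynonymous.
Codon 2: CGG Arg / GGC Gly — nonsynonymous.
Codon 3: ACU Thr / ACU Thr — identical.
Codon 4: AUU Ile / AUU Ile — identical.
Codon 5: GAC Asp / GAC Asp — identical.
Codon 6: CAC His / GCC Ala — nonsynonymous.
Codon 7: UGC Cys / UGC Cys — identical.
Codon 8: ACA Thr / ACA Thr — identical.
Codon 9: CCA Pro / GAA Glu — nonsynonymous.
Synonymous differences: 0.

0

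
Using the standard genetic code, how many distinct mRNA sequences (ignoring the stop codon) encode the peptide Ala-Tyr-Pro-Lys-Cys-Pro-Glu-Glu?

Ala: 4 codons.
Tyr: 2 codons.
Pro: 4 codons.
Lys: 2 codons.
Cys: 2 codons.
Pro: 4 codons.
Glu: 2 codons.
Glu: 2 codons.
4 × 2 × 4 × 2 × 2 × 4 × 2 × 2 = 2048.

2048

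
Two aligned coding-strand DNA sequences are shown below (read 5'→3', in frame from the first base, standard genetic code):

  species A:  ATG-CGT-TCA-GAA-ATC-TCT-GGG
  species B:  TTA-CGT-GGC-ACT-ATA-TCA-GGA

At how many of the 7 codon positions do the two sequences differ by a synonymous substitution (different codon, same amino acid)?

3

Codon 1: ATG Met / TTA Leu — nonsynonymous.
Codon 2: CGT Arg / CGT Arg — identical.
Codon 3: TCA Ser / GGC Gly — nonsynonymous.
Codon 4: GAA Glu / ACT Thr — nonsynonymous.
Codon 5: ATC Ile / ATA Ile — synonymous.
Codon 6: TCT Ser / TCA Ser — synonymous.
Codon 7: GGG Gly / GGA Gly — synonymous.
Synonymous differences: 3.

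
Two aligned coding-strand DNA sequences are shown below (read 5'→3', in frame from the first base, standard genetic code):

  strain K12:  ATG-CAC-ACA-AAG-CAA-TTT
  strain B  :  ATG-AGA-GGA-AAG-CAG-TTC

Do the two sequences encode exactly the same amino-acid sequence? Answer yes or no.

no

Codon 1: ATG Met / ATG Met — identical.
Codon 2: CAC His / AGA Arg — nonsynonymous.
Codon 3: ACA Thr / GGA Gly — nonsynonymous.
Codon 4: AAG Lys / AAG Lys — identical.
Codon 5: CAA Gln / CAG Gln — synonymous.
Codon 6: TTT Phe / TTC Phe — synonymous.
Nonsynonymous differences: 2 → different protein.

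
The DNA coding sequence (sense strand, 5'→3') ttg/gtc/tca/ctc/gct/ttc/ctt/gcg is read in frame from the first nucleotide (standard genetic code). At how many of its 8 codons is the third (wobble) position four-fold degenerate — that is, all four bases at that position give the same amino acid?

6

Codon 1 TTG (Leu): third position 2-fold.
Codon 2 GTC (Val): third position 4-fold.
Codon 3 TCA (Ser): third position 4-fold.
Codon 4 CTC (Leu): third position 4-fold.
Codon 5 GCT (Ala): third position 4-fold.
Codon 6 TTC (Phe): third position 2-fold.
Codon 7 CTT (Leu): third position 4-fold.
Codon 8 GCG (Ala): third position 4-fold.
Four-fold degenerate third positions: 6.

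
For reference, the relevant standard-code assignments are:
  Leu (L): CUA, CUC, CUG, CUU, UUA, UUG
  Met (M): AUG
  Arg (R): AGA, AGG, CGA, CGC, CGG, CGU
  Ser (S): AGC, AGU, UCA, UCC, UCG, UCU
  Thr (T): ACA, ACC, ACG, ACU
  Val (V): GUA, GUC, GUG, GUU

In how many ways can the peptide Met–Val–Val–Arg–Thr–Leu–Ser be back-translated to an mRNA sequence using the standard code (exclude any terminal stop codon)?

Met: 1 codon.
Val: 4 codons.
Val: 4 codons.
Arg: 6 codons.
Thr: 4 codons.
Leu: 6 codons.
Ser: 6 codons.
1 × 4 × 4 × 6 × 4 × 6 × 6 = 13824.

13824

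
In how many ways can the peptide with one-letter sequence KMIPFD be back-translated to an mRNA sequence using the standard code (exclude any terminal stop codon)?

Lys: 2 codons.
Met: 1 codon.
Ile: 3 codons.
Pro: 4 codons.
Phe: 2 codons.
Asp: 2 codons.
2 × 1 × 3 × 4 × 2 × 2 = 96.

96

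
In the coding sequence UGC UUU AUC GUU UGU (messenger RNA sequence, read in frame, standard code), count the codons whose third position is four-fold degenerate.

1

Codon 1 UGC (Cys): third position 2-fold.
Codon 2 UUU (Phe): third position 2-fold.
Codon 3 AUC (Ile): third position 3-fold.
Codon 4 GUU (Val): third position 4-fold.
Codon 5 UGU (Cys): third position 2-fold.
Four-fold degenerate third positions: 1.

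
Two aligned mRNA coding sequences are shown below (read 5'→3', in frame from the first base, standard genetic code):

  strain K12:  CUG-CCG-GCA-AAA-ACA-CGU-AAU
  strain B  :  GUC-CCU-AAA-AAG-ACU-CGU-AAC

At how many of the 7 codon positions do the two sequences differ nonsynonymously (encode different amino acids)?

Codon 1: CUG Leu / GUC Val — nonsynonymous.
Codon 2: CCG Pro / CCU Pro — synonymous.
Codon 3: GCA Ala / AAA Lys — nonsynonymous.
Codon 4: AAA Lys / AAG Lys — synonymous.
Codon 5: ACA Thr / ACU Thr — synonymous.
Codon 6: CGU Arg / CGU Arg — identical.
Codon 7: AAU Asn / AAC Asn — synonymous.
Nonsynonymous differences: 2.

2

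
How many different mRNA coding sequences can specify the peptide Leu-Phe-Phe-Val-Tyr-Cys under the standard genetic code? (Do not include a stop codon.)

384

Leu: 6 codons.
Phe: 2 codons.
Phe: 2 codons.
Val: 4 codons.
Tyr: 2 codons.
Cys: 2 codons.
6 × 2 × 2 × 4 × 2 × 2 = 384.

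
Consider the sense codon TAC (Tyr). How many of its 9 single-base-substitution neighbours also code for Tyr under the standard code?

Position 1: none → 0 synonymous.
Position 2: none → 0 synonymous.
Position 3: TAT → 1 synonymous.
Total: 0 + 0 + 1 = 1.

1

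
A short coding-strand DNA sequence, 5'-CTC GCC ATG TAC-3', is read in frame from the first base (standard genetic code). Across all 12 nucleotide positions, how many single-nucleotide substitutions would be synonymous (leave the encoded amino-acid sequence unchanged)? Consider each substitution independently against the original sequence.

Codon 1 (CTC, Leu): 3 synonymous substitutions.
Codon 2 (GCC, Ala): 3 synonymous substitutions.
Codon 3 (ATG, Met): 0 synonymous substitutions.
Codon 4 (TAC, Tyr): 1 synonymous substitution.
Total: 3 + 3 + 0 + 1 = 7.

7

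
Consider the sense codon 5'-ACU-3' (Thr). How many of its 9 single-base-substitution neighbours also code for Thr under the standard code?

Position 1: none → 0 synonymous.
Position 2: none → 0 synonymous.
Position 3: ACC, ACA, ACG → 3 synonymous.
Total: 0 + 0 + 3 = 3.

3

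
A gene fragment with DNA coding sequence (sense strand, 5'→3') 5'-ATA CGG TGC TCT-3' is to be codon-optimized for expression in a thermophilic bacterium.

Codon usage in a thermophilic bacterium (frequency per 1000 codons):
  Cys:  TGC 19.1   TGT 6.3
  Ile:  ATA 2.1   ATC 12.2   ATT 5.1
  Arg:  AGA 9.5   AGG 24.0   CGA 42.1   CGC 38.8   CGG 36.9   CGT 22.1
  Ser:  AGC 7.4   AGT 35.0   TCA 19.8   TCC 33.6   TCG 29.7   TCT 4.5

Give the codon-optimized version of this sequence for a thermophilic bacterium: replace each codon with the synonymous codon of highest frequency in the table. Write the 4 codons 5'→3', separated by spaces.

ATC CGA TGC AGT

Codon 1 (Ile): best is ATC at 12.2.
Codon 2 (Arg): best is CGA at 42.1.
Codon 3 (Cys): best is TGC at 19.1.
Codon 4 (Ser): best is AGT at 35.0.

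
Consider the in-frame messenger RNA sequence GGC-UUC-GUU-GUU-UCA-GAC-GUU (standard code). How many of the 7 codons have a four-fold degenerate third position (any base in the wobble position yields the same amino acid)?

Codon 1 GGC (Gly): third position 4-fold.
Codon 2 UUC (Phe): third position 2-fold.
Codon 3 GUU (Val): third position 4-fold.
Codon 4 GUU (Val): third position 4-fold.
Codon 5 UCA (Ser): third position 4-fold.
Codon 6 GAC (Asp): third position 2-fold.
Codon 7 GUU (Val): third position 4-fold.
Four-fold degenerate third positions: 5.

5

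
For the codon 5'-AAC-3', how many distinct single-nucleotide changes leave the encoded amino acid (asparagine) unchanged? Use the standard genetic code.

1

Position 1: none → 0 synonymous.
Position 2: none → 0 synonymous.
Position 3: AAT → 1 synonymous.
Total: 0 + 0 + 1 = 1.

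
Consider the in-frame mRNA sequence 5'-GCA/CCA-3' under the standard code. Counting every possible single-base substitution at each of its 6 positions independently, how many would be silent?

6

Codon 1 (GCA, Ala): 3 synonymous substitutions.
Codon 2 (CCA, Pro): 3 synonymous substitutions.
Total: 3 + 3 = 6.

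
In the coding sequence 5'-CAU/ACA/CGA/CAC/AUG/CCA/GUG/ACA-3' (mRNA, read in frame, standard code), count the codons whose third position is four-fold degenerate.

Codon 1 CAU (His): third position 2-fold.
Codon 2 ACA (Thr): third position 4-fold.
Codon 3 CGA (Arg): third position 4-fold.
Codon 4 CAC (His): third position 2-fold.
Codon 5 AUG (Met): third position 1-fold.
Codon 6 CCA (Pro): third position 4-fold.
Codon 7 GUG (Val): third position 4-fold.
Codon 8 ACA (Thr): third position 4-fold.
Four-fold degenerate third positions: 5.

5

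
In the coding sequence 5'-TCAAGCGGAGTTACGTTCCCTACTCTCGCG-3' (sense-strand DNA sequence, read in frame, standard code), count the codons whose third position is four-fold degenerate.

8

Codon 1 TCA (Ser): third position 4-fold.
Codon 2 AGC (Ser): third position 2-fold.
Codon 3 GGA (Gly): third position 4-fold.
Codon 4 GTT (Val): third position 4-fold.
Codon 5 ACG (Thr): third position 4-fold.
Codon 6 TTC (Phe): third position 2-fold.
Codon 7 CCT (Pro): third position 4-fold.
Codon 8 ACT (Thr): third position 4-fold.
Codon 9 CTC (Leu): third position 4-fold.
Codon 10 GCG (Ala): third position 4-fold.
Four-fold degenerate third positions: 8.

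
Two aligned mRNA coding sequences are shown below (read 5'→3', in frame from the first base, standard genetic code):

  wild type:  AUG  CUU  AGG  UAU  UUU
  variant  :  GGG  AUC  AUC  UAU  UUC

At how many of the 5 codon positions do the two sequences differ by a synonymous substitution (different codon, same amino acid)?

Codon 1: AUG Met / GGG Gly — nonsynonymous.
Codon 2: CUU Leu / AUC Ile — nonsynonymous.
Codon 3: AGG Arg / AUC Ile — nonsynonymous.
Codon 4: UAU Tyr / UAU Tyr — identical.
Codon 5: UUU Phe / UUC Phe — synonymous.
Synonymous differences: 1.

1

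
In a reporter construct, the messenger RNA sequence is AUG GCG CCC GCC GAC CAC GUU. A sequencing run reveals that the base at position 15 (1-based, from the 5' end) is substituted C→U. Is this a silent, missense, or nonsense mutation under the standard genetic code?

silent

Position 15 falls in codon 5: GAC → Asp.
After the substitution the codon is GAU → Asp.
Both encode Asp, so the change is synonymous.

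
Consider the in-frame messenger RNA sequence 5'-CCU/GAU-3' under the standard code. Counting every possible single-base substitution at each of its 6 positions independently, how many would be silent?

Codon 1 (CCU, Pro): 3 synonymous substitutions.
Codon 2 (GAU, Asp): 1 synonymous substitution.
Total: 3 + 1 = 4.

4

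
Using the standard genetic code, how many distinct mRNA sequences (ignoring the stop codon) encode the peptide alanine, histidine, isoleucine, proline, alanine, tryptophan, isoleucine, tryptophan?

1152

Ala: 4 codons.
His: 2 codons.
Ile: 3 codons.
Pro: 4 codons.
Ala: 4 codons.
Trp: 1 codon.
Ile: 3 codons.
Trp: 1 codon.
4 × 2 × 3 × 4 × 4 × 1 × 3 × 1 = 1152.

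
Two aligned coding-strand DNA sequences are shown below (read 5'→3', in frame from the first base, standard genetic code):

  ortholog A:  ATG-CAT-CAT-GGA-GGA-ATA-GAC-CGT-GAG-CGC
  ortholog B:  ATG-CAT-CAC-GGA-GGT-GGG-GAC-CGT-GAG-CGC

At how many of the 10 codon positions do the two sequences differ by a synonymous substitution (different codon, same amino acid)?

Codon 1: ATG Met / ATG Met — identical.
Codon 2: CAT His / CAT His — identical.
Codon 3: CAT His / CAC His — synonymous.
Codon 4: GGA Gly / GGA Gly — identical.
Codon 5: GGA Gly / GGT Gly — synonymous.
Codon 6: ATA Ile / GGG Gly — nonsynonymous.
Codon 7: GAC Asp / GAC Asp — identical.
Codon 8: CGT Arg / CGT Arg — identical.
Codon 9: GAG Glu / GAG Glu — identical.
Codon 10: CGC Arg / CGC Arg — identical.
Synonymous differences: 2.

2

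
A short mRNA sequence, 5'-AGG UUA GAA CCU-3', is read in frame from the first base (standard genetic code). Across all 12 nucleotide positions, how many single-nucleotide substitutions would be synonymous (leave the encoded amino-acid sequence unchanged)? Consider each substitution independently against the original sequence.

8

Codon 1 (AGG, Arg): 2 synonymous substitutions.
Codon 2 (UUA, Leu): 2 synonymous substitutions.
Codon 3 (GAA, Glu): 1 synonymous substitution.
Codon 4 (CCU, Pro): 3 synonymous substitutions.
Total: 2 + 2 + 1 + 3 = 8.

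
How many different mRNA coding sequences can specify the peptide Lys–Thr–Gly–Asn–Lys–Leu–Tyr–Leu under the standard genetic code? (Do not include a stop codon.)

Lys: 2 codons.
Thr: 4 codons.
Gly: 4 codons.
Asn: 2 codons.
Lys: 2 codons.
Leu: 6 codons.
Tyr: 2 codons.
Leu: 6 codons.
2 × 4 × 4 × 2 × 2 × 6 × 2 × 6 = 9216.

9216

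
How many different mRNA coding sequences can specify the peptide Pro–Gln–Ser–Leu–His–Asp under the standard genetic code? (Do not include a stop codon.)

1152

Pro: 4 codons.
Gln: 2 codons.
Ser: 6 codons.
Leu: 6 codons.
His: 2 codons.
Asp: 2 codons.
4 × 2 × 6 × 6 × 2 × 2 = 1152.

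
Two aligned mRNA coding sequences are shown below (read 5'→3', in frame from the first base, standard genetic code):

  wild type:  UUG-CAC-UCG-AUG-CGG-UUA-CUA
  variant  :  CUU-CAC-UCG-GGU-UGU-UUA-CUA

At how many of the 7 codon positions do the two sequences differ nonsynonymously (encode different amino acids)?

2

Codon 1: UUG Leu / CUU Leu — synonymous.
Codon 2: CAC His / CAC His — identical.
Codon 3: UCG Ser / UCG Ser — identical.
Codon 4: AUG Met / GGU Gly — nonsynonymous.
Codon 5: CGG Arg / UGU Cys — nonsynonymous.
Codon 6: UUA Leu / UUA Leu — identical.
Codon 7: CUA Leu / CUA Leu — identical.
Nonsynonymous differences: 2.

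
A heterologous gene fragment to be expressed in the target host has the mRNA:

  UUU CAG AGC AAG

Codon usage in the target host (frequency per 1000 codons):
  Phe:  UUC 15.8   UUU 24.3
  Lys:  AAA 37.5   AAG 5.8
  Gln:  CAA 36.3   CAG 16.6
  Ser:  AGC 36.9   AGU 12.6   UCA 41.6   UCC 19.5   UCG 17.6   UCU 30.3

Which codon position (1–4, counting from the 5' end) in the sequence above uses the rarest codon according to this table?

4

Codon 1 UUU (Phe): 24.3 per 1000.
Codon 2 CAG (Gln): 16.6 per 1000.
Codon 3 AGC (Ser): 36.9 per 1000.
Codon 4 AAG (Lys): 5.8 per 1000.
Lowest frequency is 5.8 at codon 4.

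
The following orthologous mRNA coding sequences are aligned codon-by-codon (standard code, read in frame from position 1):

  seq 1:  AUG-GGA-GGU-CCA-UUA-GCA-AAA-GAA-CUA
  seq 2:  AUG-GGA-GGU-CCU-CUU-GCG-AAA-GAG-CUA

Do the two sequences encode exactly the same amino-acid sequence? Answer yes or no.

yes

Codon 1: AUG Met / AUG Met — identical.
Codon 2: GGA Gly / GGA Gly — identical.
Codon 3: GGU Gly / GGU Gly — identical.
Codon 4: CCA Pro / CCU Pro — synonymous.
Codon 5: UUA Leu / CUU Leu — synonymous.
Codon 6: GCA Ala / GCG Ala — synonymous.
Codon 7: AAA Lys / AAA Lys — identical.
Codon 8: GAA Glu / GAG Glu — synonymous.
Codon 9: CUA Leu / CUA Leu — identical.
Nonsynonymous differences: 0 → same protein.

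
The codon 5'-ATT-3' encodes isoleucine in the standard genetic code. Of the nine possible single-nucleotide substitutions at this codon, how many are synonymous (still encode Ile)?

2

Position 1: none → 0 synonymous.
Position 2: none → 0 synonymous.
Position 3: ATC, ATA → 2 synonymous.
Total: 0 + 0 + 2 = 2.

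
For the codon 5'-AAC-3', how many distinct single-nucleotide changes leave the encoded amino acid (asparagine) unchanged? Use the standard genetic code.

1

Position 1: none → 0 synonymous.
Position 2: none → 0 synonymous.
Position 3: AAU → 1 synonymous.
Total: 0 + 0 + 1 = 1.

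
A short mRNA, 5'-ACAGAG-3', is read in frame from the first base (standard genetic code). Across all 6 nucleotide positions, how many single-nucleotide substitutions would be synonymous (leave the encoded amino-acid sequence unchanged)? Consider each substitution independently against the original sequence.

Codon 1 (ACA, Thr): 3 synonymous substitutions.
Codon 2 (GAG, Glu): 1 synonymous substitution.
Total: 3 + 1 = 4.

4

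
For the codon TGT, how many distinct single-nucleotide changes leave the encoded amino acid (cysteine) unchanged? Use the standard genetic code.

Position 1: none → 0 synonymous.
Position 2: none → 0 synonymous.
Position 3: TGC → 1 synonymous.
Total: 0 + 0 + 1 = 1.

1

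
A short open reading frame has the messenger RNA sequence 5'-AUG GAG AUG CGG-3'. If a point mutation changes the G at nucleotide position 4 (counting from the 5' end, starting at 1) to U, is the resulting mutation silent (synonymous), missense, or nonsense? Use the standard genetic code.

nonsense

Position 4 falls in codon 2: GAG → Glu.
After the substitution the codon is UAG → Stop.
The new codon is a stop codon, so this is a nonsense mutation.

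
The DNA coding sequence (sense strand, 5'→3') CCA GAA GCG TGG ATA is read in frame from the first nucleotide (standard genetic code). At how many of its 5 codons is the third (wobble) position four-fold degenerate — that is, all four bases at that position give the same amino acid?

Codon 1 CCA (Pro): third position 4-fold.
Codon 2 GAA (Glu): third position 2-fold.
Codon 3 GCG (Ala): third position 4-fold.
Codon 4 TGG (Trp): third position 1-fold.
Codon 5 ATA (Ile): third position 3-fold.
Four-fold degenerate third positions: 2.

2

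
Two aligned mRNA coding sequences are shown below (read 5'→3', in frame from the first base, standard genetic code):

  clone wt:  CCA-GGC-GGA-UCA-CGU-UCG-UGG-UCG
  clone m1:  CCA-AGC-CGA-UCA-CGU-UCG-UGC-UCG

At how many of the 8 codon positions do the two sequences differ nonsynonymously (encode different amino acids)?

Codon 1: CCA Pro / CCA Pro — identical.
Codon 2: GGC Gly / AGC Ser — nonsynonymous.
Codon 3: GGA Gly / CGA Arg — nonsynonymous.
Codon 4: UCA Ser / UCA Ser — identical.
Codon 5: CGU Arg / CGU Arg — identical.
Codon 6: UCG Ser / UCG Ser — identical.
Codon 7: UGG Trp / UGC Cys — nonsynonymous.
Codon 8: UCG Ser / UCG Ser — identical.
Nonsynonymous differences: 3.

3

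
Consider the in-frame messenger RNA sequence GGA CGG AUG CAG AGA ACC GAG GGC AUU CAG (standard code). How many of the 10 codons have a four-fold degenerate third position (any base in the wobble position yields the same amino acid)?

Codon 1 GGA (Gly): third position 4-fold.
Codon 2 CGG (Arg): third position 4-fold.
Codon 3 AUG (Met): third position 1-fold.
Codon 4 CAG (Gln): third position 2-fold.
Codon 5 AGA (Arg): third position 2-fold.
Codon 6 ACC (Thr): third position 4-fold.
Codon 7 GAG (Glu): third position 2-fold.
Codon 8 GGC (Gly): third position 4-fold.
Codon 9 AUU (Ile): third position 3-fold.
Codon 10 CAG (Gln): third position 2-fold.
Four-fold degenerate third positions: 4.

4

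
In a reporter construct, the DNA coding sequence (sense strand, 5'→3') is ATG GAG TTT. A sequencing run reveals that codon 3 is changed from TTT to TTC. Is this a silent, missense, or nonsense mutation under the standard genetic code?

Position 9 falls in codon 3: TTT → Phe.
After the substitution the codon is TTC → Phe.
Both encode Phe, so the change is synonymous.

silent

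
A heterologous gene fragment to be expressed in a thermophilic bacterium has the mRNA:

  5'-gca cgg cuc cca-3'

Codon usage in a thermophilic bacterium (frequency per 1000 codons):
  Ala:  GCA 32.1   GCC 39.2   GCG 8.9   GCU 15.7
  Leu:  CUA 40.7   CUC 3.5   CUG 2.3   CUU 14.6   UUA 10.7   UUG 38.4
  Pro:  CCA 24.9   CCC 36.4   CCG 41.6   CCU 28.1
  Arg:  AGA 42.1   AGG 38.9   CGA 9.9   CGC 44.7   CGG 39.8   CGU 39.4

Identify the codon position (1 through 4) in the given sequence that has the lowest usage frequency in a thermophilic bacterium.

Codon 1 GCA (Ala): 32.1 per 1000.
Codon 2 CGG (Arg): 39.8 per 1000.
Codon 3 CUC (Leu): 3.5 per 1000.
Codon 4 CCA (Pro): 24.9 per 1000.
Lowest frequency is 3.5 at codon 3.

3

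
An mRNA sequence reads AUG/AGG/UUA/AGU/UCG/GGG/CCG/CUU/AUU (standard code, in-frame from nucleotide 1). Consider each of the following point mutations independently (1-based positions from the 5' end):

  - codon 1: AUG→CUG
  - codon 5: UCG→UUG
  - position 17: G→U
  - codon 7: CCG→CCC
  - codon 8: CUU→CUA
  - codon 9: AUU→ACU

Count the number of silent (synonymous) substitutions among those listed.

2

Codon 1: AUG (Met) → CUG (Leu) — missense.
Codon 5: UCG (Ser) → UUG (Leu) — missense.
Codon 6: GGG (Gly) → GUG (Val) — missense.
Codon 7: CCG (Pro) → CCC (Pro) — synonymous.
Codon 8: CUU (Leu) → CUA (Leu) — synonymous.
Codon 9: AUU (Ile) → ACU (Thr) — missense.
Synonymous: 2 of 6.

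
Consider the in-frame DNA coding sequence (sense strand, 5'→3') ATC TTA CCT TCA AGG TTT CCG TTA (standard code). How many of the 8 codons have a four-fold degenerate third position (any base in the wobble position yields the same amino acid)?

Codon 1 ATC (Ile): third position 3-fold.
Codon 2 TTA (Leu): third position 2-fold.
Codon 3 CCT (Pro): third position 4-fold.
Codon 4 TCA (Ser): third position 4-fold.
Codon 5 AGG (Arg): third position 2-fold.
Codon 6 TTT (Phe): third position 2-fold.
Codon 7 CCG (Pro): third position 4-fold.
Codon 8 TTA (Leu): third position 2-fold.
Four-fold degenerate third positions: 3.

3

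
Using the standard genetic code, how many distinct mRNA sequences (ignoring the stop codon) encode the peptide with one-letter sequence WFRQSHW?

Trp: 1 codon.
Phe: 2 codons.
Arg: 6 codons.
Gln: 2 codons.
Ser: 6 codons.
His: 2 codons.
Trp: 1 codon.
1 × 2 × 6 × 2 × 6 × 2 × 1 = 288.

288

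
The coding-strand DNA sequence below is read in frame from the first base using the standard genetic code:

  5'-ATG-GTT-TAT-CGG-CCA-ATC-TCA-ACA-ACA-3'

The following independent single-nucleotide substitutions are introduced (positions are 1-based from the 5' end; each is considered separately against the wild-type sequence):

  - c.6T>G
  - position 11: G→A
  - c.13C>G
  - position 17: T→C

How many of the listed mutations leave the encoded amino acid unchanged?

1

Codon 2: GTT (Val) → GTG (Val) — synonymous.
Codon 4: CGG (Arg) → CAG (Gln) — missense.
Codon 5: CCA (Pro) → GCA (Ala) — missense.
Codon 6: ATC (Ile) → ACC (Thr) — missense.
Synonymous: 1 of 4.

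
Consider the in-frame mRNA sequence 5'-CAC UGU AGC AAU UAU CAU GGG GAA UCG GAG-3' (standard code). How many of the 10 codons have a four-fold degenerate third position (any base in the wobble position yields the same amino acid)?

Codon 1 CAC (His): third position 2-fold.
Codon 2 UGU (Cys): third position 2-fold.
Codon 3 AGC (Ser): third position 2-fold.
Codon 4 AAU (Asn): third position 2-fold.
Codon 5 UAU (Tyr): third position 2-fold.
Codon 6 CAU (His): third position 2-fold.
Codon 7 GGG (Gly): third position 4-fold.
Codon 8 GAA (Glu): third position 2-fold.
Codon 9 UCG (Ser): third position 4-fold.
Codon 10 GAG (Glu): third position 2-fold.
Four-fold degenerate third positions: 2.

2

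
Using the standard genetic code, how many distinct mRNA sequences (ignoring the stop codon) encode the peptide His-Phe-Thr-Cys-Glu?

His: 2 codons.
Phe: 2 codons.
Thr: 4 codons.
Cys: 2 codons.
Glu: 2 codons.
2 × 2 × 4 × 2 × 2 = 64.

64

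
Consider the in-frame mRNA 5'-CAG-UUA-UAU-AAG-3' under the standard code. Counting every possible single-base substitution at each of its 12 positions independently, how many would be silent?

Codon 1 (CAG, Gln): 1 synonymous substitution.
Codon 2 (UUA, Leu): 2 synonymous substitutions.
Codon 3 (UAU, Tyr): 1 synonymous substitution.
Codon 4 (AAG, Lys): 1 synonymous substitution.
Total: 1 + 2 + 1 + 1 = 5.

5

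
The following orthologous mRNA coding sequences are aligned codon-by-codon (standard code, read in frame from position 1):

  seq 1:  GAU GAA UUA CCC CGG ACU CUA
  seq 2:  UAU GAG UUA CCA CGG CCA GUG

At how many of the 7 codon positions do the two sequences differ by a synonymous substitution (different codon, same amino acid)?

2

Codon 1: GAU Asp / UAU Tyr — nonsynonymous.
Codon 2: GAA Glu / GAG Glu — synonymous.
Codon 3: UUA Leu / UUA Leu — identical.
Codon 4: CCC Pro / CCA Pro — synonymous.
Codon 5: CGG Arg / CGG Arg — identical.
Codon 6: ACU Thr / CCA Pro — nonsynonymous.
Codon 7: CUA Leu / GUG Val — nonsynonymous.
Synonymous differences: 2.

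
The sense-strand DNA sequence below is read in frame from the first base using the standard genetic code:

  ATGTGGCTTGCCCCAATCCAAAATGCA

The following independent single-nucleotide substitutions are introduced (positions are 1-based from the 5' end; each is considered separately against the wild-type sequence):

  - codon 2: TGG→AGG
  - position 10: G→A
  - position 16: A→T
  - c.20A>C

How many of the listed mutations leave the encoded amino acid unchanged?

0

Codon 2: TGG (Trp) → AGG (Arg) — missense.
Codon 4: GCC (Ala) → ACC (Thr) — missense.
Codon 6: ATC (Ile) → TTC (Phe) — missense.
Codon 7: CAA (Gln) → CCA (Pro) — missense.
Synonymous: 0 of 4.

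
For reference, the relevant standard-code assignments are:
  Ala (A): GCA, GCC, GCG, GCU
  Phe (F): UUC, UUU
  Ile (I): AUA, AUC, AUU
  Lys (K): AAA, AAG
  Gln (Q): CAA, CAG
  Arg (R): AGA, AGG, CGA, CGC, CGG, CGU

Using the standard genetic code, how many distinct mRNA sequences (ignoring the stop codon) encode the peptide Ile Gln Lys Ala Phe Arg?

576

Ile: 3 codons.
Gln: 2 codons.
Lys: 2 codons.
Ala: 4 codons.
Phe: 2 codons.
Arg: 6 codons.
3 × 2 × 2 × 4 × 2 × 6 = 576.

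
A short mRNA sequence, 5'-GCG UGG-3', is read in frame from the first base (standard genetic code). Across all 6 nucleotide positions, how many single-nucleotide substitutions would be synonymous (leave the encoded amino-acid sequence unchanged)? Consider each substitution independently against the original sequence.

Codon 1 (GCG, Ala): 3 synonymous substitutions.
Codon 2 (UGG, Trp): 0 synonymous substitutions.
Total: 3 + 0 = 3.

3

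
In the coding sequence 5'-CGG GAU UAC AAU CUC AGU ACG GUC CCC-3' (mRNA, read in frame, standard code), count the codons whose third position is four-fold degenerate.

Codon 1 CGG (Arg): third position 4-fold.
Codon 2 GAU (Asp): third position 2-fold.
Codon 3 UAC (Tyr): third position 2-fold.
Codon 4 AAU (Asn): third position 2-fold.
Codon 5 CUC (Leu): third position 4-fold.
Codon 6 AGU (Ser): third position 2-fold.
Codon 7 ACG (Thr): third position 4-fold.
Codon 8 GUC (Val): third position 4-fold.
Codon 9 CCC (Pro): third position 4-fold.
Four-fold degenerate third positions: 5.

5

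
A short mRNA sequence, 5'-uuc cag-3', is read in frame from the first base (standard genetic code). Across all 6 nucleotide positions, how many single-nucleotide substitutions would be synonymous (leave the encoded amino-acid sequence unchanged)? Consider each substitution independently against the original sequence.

2

Codon 1 (UUC, Phe): 1 synonymous substitution.
Codon 2 (CAG, Gln): 1 synonymous substitution.
Total: 1 + 1 = 2.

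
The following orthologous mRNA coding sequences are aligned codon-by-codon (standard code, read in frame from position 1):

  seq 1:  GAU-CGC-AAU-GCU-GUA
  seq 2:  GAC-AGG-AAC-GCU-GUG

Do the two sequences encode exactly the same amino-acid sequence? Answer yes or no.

yes

Codon 1: GAU Asp / GAC Asp — synonymous.
Codon 2: CGC Arg / AGG Arg — synonymous.
Codon 3: AAU Asn / AAC Asn — synonymous.
Codon 4: GCU Ala / GCU Ala — identical.
Codon 5: GUA Val / GUG Val — synonymous.
Nonsynonymous differences: 0 → same protein.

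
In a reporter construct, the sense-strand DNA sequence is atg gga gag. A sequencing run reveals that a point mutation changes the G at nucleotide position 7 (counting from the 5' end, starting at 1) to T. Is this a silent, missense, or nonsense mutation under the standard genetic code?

Position 7 falls in codon 3: GAG → Glu.
After the substitution the codon is TAG → Stop.
The new codon is a stop codon, so this is a nonsense mutation.

nonsense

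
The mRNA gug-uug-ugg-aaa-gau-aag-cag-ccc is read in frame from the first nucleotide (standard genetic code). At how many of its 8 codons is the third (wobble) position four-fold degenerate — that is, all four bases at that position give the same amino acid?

2

Codon 1 GUG (Val): third position 4-fold.
Codon 2 UUG (Leu): third position 2-fold.
Codon 3 UGG (Trp): third position 1-fold.
Codon 4 AAA (Lys): third position 2-fold.
Codon 5 GAU (Asp): third position 2-fold.
Codon 6 AAG (Lys): third position 2-fold.
Codon 7 CAG (Gln): third position 2-fold.
Codon 8 CCC (Pro): third position 4-fold.
Four-fold degenerate third positions: 2.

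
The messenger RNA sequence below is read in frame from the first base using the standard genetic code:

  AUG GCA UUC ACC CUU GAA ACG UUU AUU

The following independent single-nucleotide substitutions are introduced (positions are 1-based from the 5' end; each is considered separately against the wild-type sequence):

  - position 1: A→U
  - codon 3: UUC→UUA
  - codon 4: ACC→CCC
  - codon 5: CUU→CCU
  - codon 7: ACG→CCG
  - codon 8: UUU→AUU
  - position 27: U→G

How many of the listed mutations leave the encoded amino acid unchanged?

0

Codon 1: AUG (Met) → UUG (Leu) — missense.
Codon 3: UUC (Phe) → UUA (Leu) — missense.
Codon 4: ACC (Thr) → CCC (Pro) — missense.
Codon 5: CUU (Leu) → CCU (Pro) — missense.
Codon 7: ACG (Thr) → CCG (Pro) — missense.
Codon 8: UUU (Phe) → AUU (Ile) — missense.
Codon 9: AUU (Ile) → AUG (Met) — missense.
Synonymous: 0 of 7.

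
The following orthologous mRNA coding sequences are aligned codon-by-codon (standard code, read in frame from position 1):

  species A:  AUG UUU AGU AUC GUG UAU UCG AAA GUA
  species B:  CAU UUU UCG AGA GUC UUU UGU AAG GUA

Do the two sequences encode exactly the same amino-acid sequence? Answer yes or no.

no

Codon 1: AUG Met / CAU His — nonsynonymous.
Codon 2: UUU Phe / UUU Phe — identical.
Codon 3: AGU Ser / UCG Ser — synonymous.
Codon 4: AUC Ile / AGA Arg — nonsynonymous.
Codon 5: GUG Val / GUC Val — synonymous.
Codon 6: UAU Tyr / UUU Phe — nonsynonymous.
Codon 7: UCG Ser / UGU Cys — nonsynonymous.
Codon 8: AAA Lys / AAG Lys — synonymous.
Codon 9: GUA Val / GUA Val — identical.
Nonsynonymous differences: 4 → different protein.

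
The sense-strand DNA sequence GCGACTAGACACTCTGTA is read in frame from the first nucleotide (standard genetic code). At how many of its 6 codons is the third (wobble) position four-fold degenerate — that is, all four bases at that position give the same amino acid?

4

Codon 1 GCG (Ala): third position 4-fold.
Codon 2 ACT (Thr): third position 4-fold.
Codon 3 AGA (Arg): third position 2-fold.
Codon 4 CAC (His): third position 2-fold.
Codon 5 TCT (Ser): third position 4-fold.
Codon 6 GTA (Val): third position 4-fold.
Four-fold degenerate third positions: 4.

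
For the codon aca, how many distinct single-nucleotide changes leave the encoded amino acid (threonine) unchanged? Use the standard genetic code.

3

Position 1: none → 0 synonymous.
Position 2: none → 0 synonymous.
Position 3: ACU, ACC, ACG → 3 synonymous.
Total: 0 + 0 + 3 = 3.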